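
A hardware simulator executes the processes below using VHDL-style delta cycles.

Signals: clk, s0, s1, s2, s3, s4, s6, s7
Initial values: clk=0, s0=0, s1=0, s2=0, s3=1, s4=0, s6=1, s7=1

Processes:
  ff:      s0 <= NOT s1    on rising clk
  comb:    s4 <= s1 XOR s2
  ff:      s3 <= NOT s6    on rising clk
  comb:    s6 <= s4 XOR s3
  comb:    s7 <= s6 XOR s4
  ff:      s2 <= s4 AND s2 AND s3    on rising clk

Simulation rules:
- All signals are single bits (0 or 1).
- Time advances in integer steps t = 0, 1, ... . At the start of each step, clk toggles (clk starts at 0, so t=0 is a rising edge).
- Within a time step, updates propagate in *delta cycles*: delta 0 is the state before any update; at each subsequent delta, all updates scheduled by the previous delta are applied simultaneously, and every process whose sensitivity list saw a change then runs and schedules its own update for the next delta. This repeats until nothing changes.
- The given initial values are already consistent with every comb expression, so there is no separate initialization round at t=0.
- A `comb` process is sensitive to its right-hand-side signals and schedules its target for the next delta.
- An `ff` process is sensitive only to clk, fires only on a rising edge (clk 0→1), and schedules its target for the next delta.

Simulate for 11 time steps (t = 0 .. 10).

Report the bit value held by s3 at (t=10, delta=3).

t=0 Δ0: s0=0 s1=0 s3=1 clk=0 s4=0 s7=1 s6=1 s2=0
  Δ1: clk:0→1
  Δ2: s0:0→1, s3:1→0
  Δ3: s6:1→0
  Δ4: s7:1→0
  (4Δ to stable)
t=1 Δ0: s0=1 s1=0 s3=0 clk=1 s4=0 s7=0 s6=0 s2=0
  Δ1: clk:1→0
  (1Δ to stable)
t=2 Δ0: s0=1 s1=0 s3=0 clk=0 s4=0 s7=0 s6=0 s2=0
  Δ1: clk:0→1
  Δ2: s3:0→1
  Δ3: s6:0→1
  Δ4: s7:0→1
  (4Δ to stable)
t=3 Δ0: s0=1 s1=0 s3=1 clk=1 s4=0 s7=1 s6=1 s2=0
  Δ1: clk:1→0
  (1Δ to stable)
t=4 Δ0: s0=1 s1=0 s3=1 clk=0 s4=0 s7=1 s6=1 s2=0
  Δ1: clk:0→1
  Δ2: s3:1→0
  Δ3: s6:1→0
  Δ4: s7:1→0
  (4Δ to stable)
t=5 Δ0: s0=1 s1=0 s3=0 clk=1 s4=0 s7=0 s6=0 s2=0
  Δ1: clk:1→0
  (1Δ to stable)
t=6 Δ0: s0=1 s1=0 s3=0 clk=0 s4=0 s7=0 s6=0 s2=0
  Δ1: clk:0→1
  Δ2: s3:0→1
  Δ3: s6:0→1
  Δ4: s7:0→1
  (4Δ to stable)
t=7 Δ0: s0=1 s1=0 s3=1 clk=1 s4=0 s7=1 s6=1 s2=0
  Δ1: clk:1→0
  (1Δ to stable)
t=8 Δ0: s0=1 s1=0 s3=1 clk=0 s4=0 s7=1 s6=1 s2=0
  Δ1: clk:0→1
  Δ2: s3:1→0
  Δ3: s6:1→0
  Δ4: s7:1→0
  (4Δ to stable)
t=9 Δ0: s0=1 s1=0 s3=0 clk=1 s4=0 s7=0 s6=0 s2=0
  Δ1: clk:1→0
  (1Δ to stable)
t=10 Δ0: s0=1 s1=0 s3=0 clk=0 s4=0 s7=0 s6=0 s2=0
  Δ1: clk:0→1
  Δ2: s3:0→1
  Δ3: s6:0→1
  Δ4: s7:0→1
  (4Δ to stable)

1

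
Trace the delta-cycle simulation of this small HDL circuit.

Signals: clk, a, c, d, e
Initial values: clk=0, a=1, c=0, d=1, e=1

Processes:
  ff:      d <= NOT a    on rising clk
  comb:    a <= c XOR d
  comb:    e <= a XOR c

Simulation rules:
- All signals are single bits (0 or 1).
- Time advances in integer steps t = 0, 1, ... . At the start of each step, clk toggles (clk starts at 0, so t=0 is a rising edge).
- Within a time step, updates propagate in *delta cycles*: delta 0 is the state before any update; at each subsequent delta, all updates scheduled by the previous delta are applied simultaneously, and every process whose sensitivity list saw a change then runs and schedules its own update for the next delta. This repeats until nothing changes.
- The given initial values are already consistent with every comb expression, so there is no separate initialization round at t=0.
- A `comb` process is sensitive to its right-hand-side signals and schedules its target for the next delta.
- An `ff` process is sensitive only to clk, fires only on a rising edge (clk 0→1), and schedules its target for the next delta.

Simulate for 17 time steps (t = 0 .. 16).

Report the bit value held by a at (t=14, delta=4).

t=0 Δ0: c=0 clk=0 d=1 e=1 a=1
  Δ1: clk:0→1
  Δ2: d:1→0
  Δ3: a:1→0
  Δ4: e:1→0
  (4Δ to stable)
t=1 Δ0: c=0 clk=1 d=0 e=0 a=0
  Δ1: clk:1→0
  (1Δ to stable)
t=2 Δ0: c=0 clk=0 d=0 e=0 a=0
  Δ1: clk:0→1
  Δ2: d:0→1
  Δ3: a:0→1
  Δ4: e:0→1
  (4Δ to stable)
t=3 Δ0: c=0 clk=1 d=1 e=1 a=1
  Δ1: clk:1→0
  (1Δ to stable)
t=4 Δ0: c=0 clk=0 d=1 e=1 a=1
  Δ1: clk:0→1
  Δ2: d:1→0
  Δ3: a:1→0
  Δ4: e:1→0
  (4Δ to stable)
t=5 Δ0: c=0 clk=1 d=0 e=0 a=0
  Δ1: clk:1→0
  (1Δ to stable)
t=6 Δ0: c=0 clk=0 d=0 e=0 a=0
  Δ1: clk:0→1
  Δ2: d:0→1
  Δ3: a:0→1
  Δ4: e:0→1
  (4Δ to stable)
t=7 Δ0: c=0 clk=1 d=1 e=1 a=1
  Δ1: clk:1→0
  (1Δ to stable)
t=8 Δ0: c=0 clk=0 d=1 e=1 a=1
  Δ1: clk:0→1
  Δ2: d:1→0
  Δ3: a:1→0
  Δ4: e:1→0
  (4Δ to stable)
t=9 Δ0: c=0 clk=1 d=0 e=0 a=0
  Δ1: clk:1→0
  (1Δ to stable)
t=10 Δ0: c=0 clk=0 d=0 e=0 a=0
  Δ1: clk:0→1
  Δ2: d:0→1
  Δ3: a:0→1
  Δ4: e:0→1
  (4Δ to stable)
t=11 Δ0: c=0 clk=1 d=1 e=1 a=1
  Δ1: clk:1→0
  (1Δ to stable)
t=12 Δ0: c=0 clk=0 d=1 e=1 a=1
  Δ1: clk:0→1
  Δ2: d:1→0
  Δ3: a:1→0
  Δ4: e:1→0
  (4Δ to stable)
t=13 Δ0: c=0 clk=1 d=0 e=0 a=0
  Δ1: clk:1→0
  (1Δ to stable)
t=14 Δ0: c=0 clk=0 d=0 e=0 a=0
  Δ1: clk:0→1
  Δ2: d:0→1
  Δ3: a:0→1
  Δ4: e:0→1
  (4Δ to stable)
t=15 Δ0: c=0 clk=1 d=1 e=1 a=1
  Δ1: clk:1→0
  (1Δ to stable)
t=16 Δ0: c=0 clk=0 d=1 e=1 a=1
  Δ1: clk:0→1
  Δ2: d:1→0
  Δ3: a:1→0
  Δ4: e:1→0
  (4Δ to stable)

1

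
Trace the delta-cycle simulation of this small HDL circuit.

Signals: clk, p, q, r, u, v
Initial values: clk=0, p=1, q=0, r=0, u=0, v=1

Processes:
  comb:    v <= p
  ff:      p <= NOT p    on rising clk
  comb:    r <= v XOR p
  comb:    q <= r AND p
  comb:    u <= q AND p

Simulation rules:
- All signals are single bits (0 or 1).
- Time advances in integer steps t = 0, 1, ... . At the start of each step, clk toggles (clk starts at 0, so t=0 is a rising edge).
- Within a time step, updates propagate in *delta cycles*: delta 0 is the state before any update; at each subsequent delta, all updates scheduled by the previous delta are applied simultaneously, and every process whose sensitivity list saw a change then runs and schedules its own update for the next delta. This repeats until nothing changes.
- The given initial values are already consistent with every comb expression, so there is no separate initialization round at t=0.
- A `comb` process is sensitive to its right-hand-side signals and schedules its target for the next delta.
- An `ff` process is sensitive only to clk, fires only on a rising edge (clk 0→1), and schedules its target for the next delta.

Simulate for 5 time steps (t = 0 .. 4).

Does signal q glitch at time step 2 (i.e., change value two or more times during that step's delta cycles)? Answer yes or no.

t0.Δ0 p=1 v=1 q=0 r=0 clk=0 u=0
t0.Δ1 p=1 v=1 q=0 r=0 clk=1 u=0
t0.Δ2 p=0 v=1 q=0 r=0 clk=1 u=0
t0.Δ3 p=0 v=0 q=0 r=1 clk=1 u=0
t0.Δ4 p=0 v=0 q=0 r=0 clk=1 u=0
t1.Δ0 p=0 v=0 q=0 r=0 clk=1 u=0
t1.Δ1 p=0 v=0 q=0 r=0 clk=0 u=0
t2.Δ0 p=0 v=0 q=0 r=0 clk=0 u=0
t2.Δ1 p=0 v=0 q=0 r=0 clk=1 u=0
t2.Δ2 p=1 v=0 q=0 r=0 clk=1 u=0
t2.Δ3 p=1 v=1 q=0 r=1 clk=1 u=0
t2.Δ4 p=1 v=1 q=1 r=0 clk=1 u=0
t2.Δ5 p=1 v=1 q=0 r=0 clk=1 u=1
t2.Δ6 p=1 v=1 q=0 r=0 clk=1 u=0
t3.Δ0 p=1 v=1 q=0 r=0 clk=1 u=0
t3.Δ1 p=1 v=1 q=0 r=0 clk=0 u=0
t4.Δ0 p=1 v=1 q=0 r=0 clk=0 u=0
t4.Δ1 p=1 v=1 q=0 r=0 clk=1 u=0
t4.Δ2 p=0 v=1 q=0 r=0 clk=1 u=0
t4.Δ3 p=0 v=0 q=0 r=1 clk=1 u=0
t4.Δ4 p=0 v=0 q=0 r=0 clk=1 u=0

yes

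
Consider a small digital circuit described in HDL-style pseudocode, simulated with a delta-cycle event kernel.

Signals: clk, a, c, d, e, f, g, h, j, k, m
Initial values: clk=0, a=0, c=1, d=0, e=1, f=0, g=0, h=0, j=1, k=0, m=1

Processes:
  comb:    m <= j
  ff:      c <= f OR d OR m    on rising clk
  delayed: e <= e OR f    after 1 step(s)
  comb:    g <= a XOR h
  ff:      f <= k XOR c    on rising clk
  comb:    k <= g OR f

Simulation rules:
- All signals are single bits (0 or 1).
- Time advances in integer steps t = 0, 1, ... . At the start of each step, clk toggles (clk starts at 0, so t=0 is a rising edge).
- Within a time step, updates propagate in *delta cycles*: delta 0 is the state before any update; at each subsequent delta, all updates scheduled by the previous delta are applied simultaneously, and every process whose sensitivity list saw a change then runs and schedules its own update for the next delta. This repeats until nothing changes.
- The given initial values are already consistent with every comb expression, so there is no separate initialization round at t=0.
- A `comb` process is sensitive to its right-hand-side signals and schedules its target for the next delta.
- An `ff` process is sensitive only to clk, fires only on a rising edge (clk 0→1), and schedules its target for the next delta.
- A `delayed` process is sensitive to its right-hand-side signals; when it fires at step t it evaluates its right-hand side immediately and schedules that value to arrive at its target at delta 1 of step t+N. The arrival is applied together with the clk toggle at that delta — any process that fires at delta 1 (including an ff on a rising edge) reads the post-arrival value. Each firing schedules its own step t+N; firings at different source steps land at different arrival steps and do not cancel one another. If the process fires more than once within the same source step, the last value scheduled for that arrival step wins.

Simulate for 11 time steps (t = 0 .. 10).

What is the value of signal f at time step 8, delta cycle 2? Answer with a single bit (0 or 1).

[bits: g,j,k,a,f,clk,h,m,e,c,d]
t=0: Δ0=01000001110 Δ1=01000101110 Δ2=01001101110 Δ3=01101101110 | 3Δ
t=1: Δ0=01101101110 Δ1=01101001110 | 1Δ
t=2: Δ0=01101001110 Δ1=01101101110 Δ2=01100101110 Δ3=01000101110 | 3Δ
t=3: Δ0=01000101110 Δ1=01000001110 | 1Δ
t=4: Δ0=01000001110 Δ1=01000101110 Δ2=01001101110 Δ3=01101101110 | 3Δ
t=5: Δ0=01101101110 Δ1=01101001110 | 1Δ
t=6: Δ0=01101001110 Δ1=01101101110 Δ2=01100101110 Δ3=01000101110 | 3Δ
t=7: Δ0=01000101110 Δ1=01000001110 | 1Δ
t=8: Δ0=01000001110 Δ1=01000101110 Δ2=01001101110 Δ3=01101101110 | 3Δ
t=9: Δ0=01101101110 Δ1=01101001110 | 1Δ
t=10: Δ0=01101001110 Δ1=01101101110 Δ2=01100101110 Δ3=01000101110 | 3Δ

1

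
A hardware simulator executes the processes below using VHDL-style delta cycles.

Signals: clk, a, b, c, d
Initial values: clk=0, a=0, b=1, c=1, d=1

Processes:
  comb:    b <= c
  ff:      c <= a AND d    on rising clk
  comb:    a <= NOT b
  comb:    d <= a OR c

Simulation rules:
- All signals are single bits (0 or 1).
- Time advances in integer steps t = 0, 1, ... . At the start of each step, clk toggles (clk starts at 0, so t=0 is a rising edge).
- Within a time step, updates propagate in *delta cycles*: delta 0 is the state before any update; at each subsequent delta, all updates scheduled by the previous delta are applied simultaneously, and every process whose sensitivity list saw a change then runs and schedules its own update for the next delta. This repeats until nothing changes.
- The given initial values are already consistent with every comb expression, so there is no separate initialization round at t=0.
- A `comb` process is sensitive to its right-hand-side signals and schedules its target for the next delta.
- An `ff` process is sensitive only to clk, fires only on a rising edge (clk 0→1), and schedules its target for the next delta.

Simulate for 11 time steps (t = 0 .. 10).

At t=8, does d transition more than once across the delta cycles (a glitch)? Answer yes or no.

yes

[bits: d,clk,b,c,a]
t=0: Δ0=10110 Δ1=11110 Δ2=11100 Δ3=01000 Δ4=01001 Δ5=11001 | 5Δ
t=1: Δ0=11001 Δ1=10001 | 1Δ
t=2: Δ0=10001 Δ1=11001 Δ2=11011 Δ3=11111 Δ4=11110 | 4Δ
t=3: Δ0=11110 Δ1=10110 | 1Δ
t=4: Δ0=10110 Δ1=11110 Δ2=11100 Δ3=01000 Δ4=01001 Δ5=11001 | 5Δ
t=5: Δ0=11001 Δ1=10001 | 1Δ
t=6: Δ0=10001 Δ1=11001 Δ2=11011 Δ3=11111 Δ4=11110 | 4Δ
t=7: Δ0=11110 Δ1=10110 | 1Δ
t=8: Δ0=10110 Δ1=11110 Δ2=11100 Δ3=01000 Δ4=01001 Δ5=11001 | 5Δ
t=9: Δ0=11001 Δ1=10001 | 1Δ
t=10: Δ0=10001 Δ1=11001 Δ2=11011 Δ3=11111 Δ4=11110 | 4Δ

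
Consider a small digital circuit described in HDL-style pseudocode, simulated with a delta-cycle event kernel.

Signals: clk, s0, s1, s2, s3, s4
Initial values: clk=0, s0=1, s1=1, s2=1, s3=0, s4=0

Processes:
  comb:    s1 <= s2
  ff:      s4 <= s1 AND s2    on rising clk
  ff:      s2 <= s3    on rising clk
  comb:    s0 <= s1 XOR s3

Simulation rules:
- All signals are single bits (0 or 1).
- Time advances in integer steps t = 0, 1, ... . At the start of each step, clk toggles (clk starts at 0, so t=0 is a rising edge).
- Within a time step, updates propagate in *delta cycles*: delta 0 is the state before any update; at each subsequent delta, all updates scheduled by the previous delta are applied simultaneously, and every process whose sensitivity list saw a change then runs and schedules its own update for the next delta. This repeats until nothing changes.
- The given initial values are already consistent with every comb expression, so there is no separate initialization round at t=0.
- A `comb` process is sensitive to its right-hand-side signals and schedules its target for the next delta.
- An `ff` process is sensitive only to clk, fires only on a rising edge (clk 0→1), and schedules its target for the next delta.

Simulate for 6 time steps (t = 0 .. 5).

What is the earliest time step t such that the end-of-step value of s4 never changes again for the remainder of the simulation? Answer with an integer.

2

[bits: s0,s1,clk,s3,s4,s2]
t=0: Δ0=110001 Δ1=111001 Δ2=111010 Δ3=101010 Δ4=001010 | 4Δ
t=1: Δ0=001010 Δ1=000010 | 1Δ
t=2: Δ0=000010 Δ1=001010 Δ2=001000 | 2Δ
t=3: Δ0=001000 Δ1=000000 | 1Δ
t=4: Δ0=000000 Δ1=001000 | 1Δ
t=5: Δ0=001000 Δ1=000000 | 1Δ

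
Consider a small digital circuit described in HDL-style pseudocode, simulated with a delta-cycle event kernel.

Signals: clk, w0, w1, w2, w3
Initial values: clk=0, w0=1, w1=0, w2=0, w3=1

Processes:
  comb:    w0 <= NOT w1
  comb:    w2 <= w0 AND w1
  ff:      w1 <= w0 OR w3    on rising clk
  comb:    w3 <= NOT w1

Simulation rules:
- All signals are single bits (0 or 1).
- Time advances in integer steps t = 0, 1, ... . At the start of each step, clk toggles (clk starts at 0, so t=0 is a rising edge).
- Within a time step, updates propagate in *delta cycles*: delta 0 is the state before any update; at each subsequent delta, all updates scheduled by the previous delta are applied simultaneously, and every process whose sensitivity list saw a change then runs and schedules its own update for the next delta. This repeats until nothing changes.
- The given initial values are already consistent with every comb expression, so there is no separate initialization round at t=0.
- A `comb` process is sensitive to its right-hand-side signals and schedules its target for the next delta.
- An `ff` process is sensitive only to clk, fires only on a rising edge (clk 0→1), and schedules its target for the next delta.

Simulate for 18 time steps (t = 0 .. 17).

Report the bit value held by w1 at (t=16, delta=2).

t=0 Δ0: w3=1 w0=1 w1=0 clk=0 w2=0
  Δ1: clk:0→1
  Δ2: w1:0→1
  Δ3: w3:1→0, w0:1→0, w2:0→1
  Δ4: w2:1→0
  (4Δ to stable)
t=1 Δ0: w3=0 w0=0 w1=1 clk=1 w2=0
  Δ1: clk:1→0
  (1Δ to stable)
t=2 Δ0: w3=0 w0=0 w1=1 clk=0 w2=0
  Δ1: clk:0→1
  Δ2: w1:1→0
  Δ3: w3:0→1, w0:0→1
  (3Δ to stable)
t=3 Δ0: w3=1 w0=1 w1=0 clk=1 w2=0
  Δ1: clk:1→0
  (1Δ to stable)
t=4 Δ0: w3=1 w0=1 w1=0 clk=0 w2=0
  Δ1: clk:0→1
  Δ2: w1:0→1
  Δ3: w3:1→0, w0:1→0, w2:0→1
  Δ4: w2:1→0
  (4Δ to stable)
t=5 Δ0: w3=0 w0=0 w1=1 clk=1 w2=0
  Δ1: clk:1→0
  (1Δ to stable)
t=6 Δ0: w3=0 w0=0 w1=1 clk=0 w2=0
  Δ1: clk:0→1
  Δ2: w1:1→0
  Δ3: w3:0→1, w0:0→1
  (3Δ to stable)
t=7 Δ0: w3=1 w0=1 w1=0 clk=1 w2=0
  Δ1: clk:1→0
  (1Δ to stable)
t=8 Δ0: w3=1 w0=1 w1=0 clk=0 w2=0
  Δ1: clk:0→1
  Δ2: w1:0→1
  Δ3: w3:1→0, w0:1→0, w2:0→1
  Δ4: w2:1→0
  (4Δ to stable)
t=9 Δ0: w3=0 w0=0 w1=1 clk=1 w2=0
  Δ1: clk:1→0
  (1Δ to stable)
t=10 Δ0: w3=0 w0=0 w1=1 clk=0 w2=0
  Δ1: clk:0→1
  Δ2: w1:1→0
  Δ3: w3:0→1, w0:0→1
  (3Δ to stable)
t=11 Δ0: w3=1 w0=1 w1=0 clk=1 w2=0
  Δ1: clk:1→0
  (1Δ to stable)
t=12 Δ0: w3=1 w0=1 w1=0 clk=0 w2=0
  Δ1: clk:0→1
  Δ2: w1:0→1
  Δ3: w3:1→0, w0:1→0, w2:0→1
  Δ4: w2:1→0
  (4Δ to stable)
t=13 Δ0: w3=0 w0=0 w1=1 clk=1 w2=0
  Δ1: clk:1→0
  (1Δ to stable)
t=14 Δ0: w3=0 w0=0 w1=1 clk=0 w2=0
  Δ1: clk:0→1
  Δ2: w1:1→0
  Δ3: w3:0→1, w0:0→1
  (3Δ to stable)
t=15 Δ0: w3=1 w0=1 w1=0 clk=1 w2=0
  Δ1: clk:1→0
  (1Δ to stable)
t=16 Δ0: w3=1 w0=1 w1=0 clk=0 w2=0
  Δ1: clk:0→1
  Δ2: w1:0→1
  Δ3: w3:1→0, w0:1→0, w2:0→1
  Δ4: w2:1→0
  (4Δ to stable)
t=17 Δ0: w3=0 w0=0 w1=1 clk=1 w2=0
  Δ1: clk:1→0
  (1Δ to stable)

1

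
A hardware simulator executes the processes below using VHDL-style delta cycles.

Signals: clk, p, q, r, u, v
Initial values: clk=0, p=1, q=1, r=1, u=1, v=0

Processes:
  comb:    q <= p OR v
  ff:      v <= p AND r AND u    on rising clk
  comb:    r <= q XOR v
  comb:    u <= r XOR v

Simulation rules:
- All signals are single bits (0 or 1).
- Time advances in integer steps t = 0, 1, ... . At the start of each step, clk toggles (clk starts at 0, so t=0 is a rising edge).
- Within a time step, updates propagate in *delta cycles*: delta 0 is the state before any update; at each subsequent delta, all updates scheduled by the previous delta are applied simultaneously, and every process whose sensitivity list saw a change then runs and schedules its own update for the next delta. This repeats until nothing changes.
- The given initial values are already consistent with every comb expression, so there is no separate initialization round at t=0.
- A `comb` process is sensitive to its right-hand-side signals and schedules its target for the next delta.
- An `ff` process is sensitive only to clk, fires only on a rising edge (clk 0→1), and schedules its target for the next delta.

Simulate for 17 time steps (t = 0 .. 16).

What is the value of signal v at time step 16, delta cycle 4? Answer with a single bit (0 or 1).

1

t=0 Δ0: p=1 u=1 q=1 v=0 r=1 clk=0
  Δ1: clk:0→1
  Δ2: v:0→1
  Δ3: u:1→0, r:1→0
  Δ4: u:0→1
  (4Δ to stable)
t=1 Δ0: p=1 u=1 q=1 v=1 r=0 clk=1
  Δ1: clk:1→0
  (1Δ to stable)
t=2 Δ0: p=1 u=1 q=1 v=1 r=0 clk=0
  Δ1: clk:0→1
  Δ2: v:1→0
  Δ3: u:1→0, r:0→1
  Δ4: u:0→1
  (4Δ to stable)
t=3 Δ0: p=1 u=1 q=1 v=0 r=1 clk=1
  Δ1: clk:1→0
  (1Δ to stable)
t=4 Δ0: p=1 u=1 q=1 v=0 r=1 clk=0
  Δ1: clk:0→1
  Δ2: v:0→1
  Δ3: u:1→0, r:1→0
  Δ4: u:0→1
  (4Δ to stable)
t=5 Δ0: p=1 u=1 q=1 v=1 r=0 clk=1
  Δ1: clk:1→0
  (1Δ to stable)
t=6 Δ0: p=1 u=1 q=1 v=1 r=0 clk=0
  Δ1: clk:0→1
  Δ2: v:1→0
  Δ3: u:1→0, r:0→1
  Δ4: u:0→1
  (4Δ to stable)
t=7 Δ0: p=1 u=1 q=1 v=0 r=1 clk=1
  Δ1: clk:1→0
  (1Δ to stable)
t=8 Δ0: p=1 u=1 q=1 v=0 r=1 clk=0
  Δ1: clk:0→1
  Δ2: v:0→1
  Δ3: u:1→0, r:1→0
  Δ4: u:0→1
  (4Δ to stable)
t=9 Δ0: p=1 u=1 q=1 v=1 r=0 clk=1
  Δ1: clk:1→0
  (1Δ to stable)
t=10 Δ0: p=1 u=1 q=1 v=1 r=0 clk=0
  Δ1: clk:0→1
  Δ2: v:1→0
  Δ3: u:1→0, r:0→1
  Δ4: u:0→1
  (4Δ to stable)
t=11 Δ0: p=1 u=1 q=1 v=0 r=1 clk=1
  Δ1: clk:1→0
  (1Δ to stable)
t=12 Δ0: p=1 u=1 q=1 v=0 r=1 clk=0
  Δ1: clk:0→1
  Δ2: v:0→1
  Δ3: u:1→0, r:1→0
  Δ4: u:0→1
  (4Δ to stable)
t=13 Δ0: p=1 u=1 q=1 v=1 r=0 clk=1
  Δ1: clk:1→0
  (1Δ to stable)
t=14 Δ0: p=1 u=1 q=1 v=1 r=0 clk=0
  Δ1: clk:0→1
  Δ2: v:1→0
  Δ3: u:1→0, r:0→1
  Δ4: u:0→1
  (4Δ to stable)
t=15 Δ0: p=1 u=1 q=1 v=0 r=1 clk=1
  Δ1: clk:1→0
  (1Δ to stable)
t=16 Δ0: p=1 u=1 q=1 v=0 r=1 clk=0
  Δ1: clk:0→1
  Δ2: v:0→1
  Δ3: u:1→0, r:1→0
  Δ4: u:0→1
  (4Δ to stable)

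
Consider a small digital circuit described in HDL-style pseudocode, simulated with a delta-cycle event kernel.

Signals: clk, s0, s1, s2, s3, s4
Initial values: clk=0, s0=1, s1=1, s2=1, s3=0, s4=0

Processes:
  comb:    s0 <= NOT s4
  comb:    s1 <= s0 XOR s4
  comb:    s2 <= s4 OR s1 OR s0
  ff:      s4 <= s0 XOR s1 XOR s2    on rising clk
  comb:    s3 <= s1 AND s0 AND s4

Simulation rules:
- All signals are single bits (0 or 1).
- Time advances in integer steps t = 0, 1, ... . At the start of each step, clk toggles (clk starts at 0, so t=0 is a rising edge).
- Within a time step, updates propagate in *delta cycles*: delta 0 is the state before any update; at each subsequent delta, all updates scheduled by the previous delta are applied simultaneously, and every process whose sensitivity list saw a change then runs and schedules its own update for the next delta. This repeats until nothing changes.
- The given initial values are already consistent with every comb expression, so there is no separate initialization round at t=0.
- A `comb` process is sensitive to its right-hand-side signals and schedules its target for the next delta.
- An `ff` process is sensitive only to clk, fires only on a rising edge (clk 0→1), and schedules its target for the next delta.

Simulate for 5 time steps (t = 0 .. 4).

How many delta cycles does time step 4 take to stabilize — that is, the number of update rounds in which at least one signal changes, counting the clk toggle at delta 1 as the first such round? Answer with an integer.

4

t=0 Δ0: s3=0 s1=1 s2=1 clk=0 s0=1 s4=0
  Δ1: clk:0→1
  Δ2: s4:0→1
  Δ3: s3:0→1, s1:1→0, s0:1→0
  Δ4: s3:1→0, s1:0→1
  (4Δ to stable)
t=1 Δ0: s3=0 s1=1 s2=1 clk=1 s0=0 s4=1
  Δ1: clk:1→0
  (1Δ to stable)
t=2 Δ0: s3=0 s1=1 s2=1 clk=0 s0=0 s4=1
  Δ1: clk:0→1
  Δ2: s4:1→0
  Δ3: s1:1→0, s0:0→1
  Δ4: s1:0→1
  (4Δ to stable)
t=3 Δ0: s3=0 s1=1 s2=1 clk=1 s0=1 s4=0
  Δ1: clk:1→0
  (1Δ to stable)
t=4 Δ0: s3=0 s1=1 s2=1 clk=0 s0=1 s4=0
  Δ1: clk:0→1
  Δ2: s4:0→1
  Δ3: s3:0→1, s1:1→0, s0:1→0
  Δ4: s3:1→0, s1:0→1
  (4Δ to stable)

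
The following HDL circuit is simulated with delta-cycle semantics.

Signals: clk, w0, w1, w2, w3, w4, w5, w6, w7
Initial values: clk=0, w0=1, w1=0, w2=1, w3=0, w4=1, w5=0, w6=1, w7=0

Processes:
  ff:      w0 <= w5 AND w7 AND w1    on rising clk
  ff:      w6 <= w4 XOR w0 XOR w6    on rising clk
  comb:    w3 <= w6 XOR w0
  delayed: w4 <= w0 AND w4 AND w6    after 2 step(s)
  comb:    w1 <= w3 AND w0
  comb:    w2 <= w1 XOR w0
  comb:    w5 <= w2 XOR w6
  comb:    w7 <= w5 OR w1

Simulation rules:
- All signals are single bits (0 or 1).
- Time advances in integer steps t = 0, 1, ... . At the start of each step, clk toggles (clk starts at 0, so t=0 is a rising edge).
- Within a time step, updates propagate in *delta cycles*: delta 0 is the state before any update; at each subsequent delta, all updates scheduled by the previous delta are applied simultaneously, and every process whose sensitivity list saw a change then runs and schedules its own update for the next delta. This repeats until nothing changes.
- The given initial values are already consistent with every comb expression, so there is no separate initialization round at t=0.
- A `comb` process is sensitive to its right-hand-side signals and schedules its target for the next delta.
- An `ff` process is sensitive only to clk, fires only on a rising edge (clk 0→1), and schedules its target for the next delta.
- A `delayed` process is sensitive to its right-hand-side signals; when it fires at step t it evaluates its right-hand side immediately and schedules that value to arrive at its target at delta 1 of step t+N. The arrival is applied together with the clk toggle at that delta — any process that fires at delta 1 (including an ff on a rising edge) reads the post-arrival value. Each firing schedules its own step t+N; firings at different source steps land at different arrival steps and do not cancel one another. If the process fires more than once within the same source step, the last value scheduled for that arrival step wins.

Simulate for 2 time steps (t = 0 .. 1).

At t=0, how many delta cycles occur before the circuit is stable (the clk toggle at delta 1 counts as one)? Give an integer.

t=0 Δ0: w6=1 w2=1 w0=1 w4=1 w1=0 w7=0 clk=0 w5=0 w3=0
  Δ1: clk:0→1
  Δ2: w0:1→0
  Δ3: w2:1→0, w3:0→1
  Δ4: w5:0→1
  Δ5: w7:0→1
  (5Δ to stable)
t=1 Δ0: w6=1 w2=0 w0=0 w4=1 w1=0 w7=1 clk=1 w5=1 w3=1
  Δ1: clk:1→0
  (1Δ to stable)

5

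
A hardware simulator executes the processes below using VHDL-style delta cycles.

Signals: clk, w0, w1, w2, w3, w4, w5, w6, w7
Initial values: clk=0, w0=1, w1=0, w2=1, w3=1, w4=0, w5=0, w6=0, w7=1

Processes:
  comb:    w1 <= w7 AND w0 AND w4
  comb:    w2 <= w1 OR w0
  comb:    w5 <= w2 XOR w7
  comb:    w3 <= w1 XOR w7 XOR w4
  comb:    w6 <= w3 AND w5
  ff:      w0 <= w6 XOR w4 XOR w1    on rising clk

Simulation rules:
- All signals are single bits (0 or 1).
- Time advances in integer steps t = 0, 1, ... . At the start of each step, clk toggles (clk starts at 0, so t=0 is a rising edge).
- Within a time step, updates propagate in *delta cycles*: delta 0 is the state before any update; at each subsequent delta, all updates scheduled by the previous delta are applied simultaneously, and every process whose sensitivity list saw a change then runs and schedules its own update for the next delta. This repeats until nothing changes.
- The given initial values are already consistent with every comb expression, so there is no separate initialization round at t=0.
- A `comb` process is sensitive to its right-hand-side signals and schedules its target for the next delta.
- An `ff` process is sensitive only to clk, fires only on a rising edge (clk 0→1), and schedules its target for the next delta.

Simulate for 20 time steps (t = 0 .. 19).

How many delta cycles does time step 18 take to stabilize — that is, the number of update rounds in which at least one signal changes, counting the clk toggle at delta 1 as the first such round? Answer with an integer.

5

t0.Δ0 w1=0 clk=0 w5=0 w6=0 w7=1 w3=1 w2=1 w0=1 w4=0
t0.Δ1 w1=0 clk=1 w5=0 w6=0 w7=1 w3=1 w2=1 w0=1 w4=0
t0.Δ2 w1=0 clk=1 w5=0 w6=0 w7=1 w3=1 w2=1 w0=0 w4=0
t0.Δ3 w1=0 clk=1 w5=0 w6=0 w7=1 w3=1 w2=0 w0=0 w4=0
t0.Δ4 w1=0 clk=1 w5=1 w6=0 w7=1 w3=1 w2=0 w0=0 w4=0
t0.Δ5 w1=0 clk=1 w5=1 w6=1 w7=1 w3=1 w2=0 w0=0 w4=0
t1.Δ0 w1=0 clk=1 w5=1 w6=1 w7=1 w3=1 w2=0 w0=0 w4=0
t1.Δ1 w1=0 clk=0 w5=1 w6=1 w7=1 w3=1 w2=0 w0=0 w4=0
t2.Δ0 w1=0 clk=0 w5=1 w6=1 w7=1 w3=1 w2=0 w0=0 w4=0
t2.Δ1 w1=0 clk=1 w5=1 w6=1 w7=1 w3=1 w2=0 w0=0 w4=0
t2.Δ2 w1=0 clk=1 w5=1 w6=1 w7=1 w3=1 w2=0 w0=1 w4=0
t2.Δ3 w1=0 clk=1 w5=1 w6=1 w7=1 w3=1 w2=1 w0=1 w4=0
t2.Δ4 w1=0 clk=1 w5=0 w6=1 w7=1 w3=1 w2=1 w0=1 w4=0
t2.Δ5 w1=0 clk=1 w5=0 w6=0 w7=1 w3=1 w2=1 w0=1 w4=0
t3.Δ0 w1=0 clk=1 w5=0 w6=0 w7=1 w3=1 w2=1 w0=1 w4=0
t3.Δ1 w1=0 clk=0 w5=0 w6=0 w7=1 w3=1 w2=1 w0=1 w4=0
t4.Δ0 w1=0 clk=0 w5=0 w6=0 w7=1 w3=1 w2=1 w0=1 w4=0
t4.Δ1 w1=0 clk=1 w5=0 w6=0 w7=1 w3=1 w2=1 w0=1 w4=0
t4.Δ2 w1=0 clk=1 w5=0 w6=0 w7=1 w3=1 w2=1 w0=0 w4=0
t4.Δ3 w1=0 clk=1 w5=0 w6=0 w7=1 w3=1 w2=0 w0=0 w4=0
t4.Δ4 w1=0 clk=1 w5=1 w6=0 w7=1 w3=1 w2=0 w0=0 w4=0
t4.Δ5 w1=0 clk=1 w5=1 w6=1 w7=1 w3=1 w2=0 w0=0 w4=0
t5.Δ0 w1=0 clk=1 w5=1 w6=1 w7=1 w3=1 w2=0 w0=0 w4=0
t5.Δ1 w1=0 clk=0 w5=1 w6=1 w7=1 w3=1 w2=0 w0=0 w4=0
t6.Δ0 w1=0 clk=0 w5=1 w6=1 w7=1 w3=1 w2=0 w0=0 w4=0
t6.Δ1 w1=0 clk=1 w5=1 w6=1 w7=1 w3=1 w2=0 w0=0 w4=0
t6.Δ2 w1=0 clk=1 w5=1 w6=1 w7=1 w3=1 w2=0 w0=1 w4=0
t6.Δ3 w1=0 clk=1 w5=1 w6=1 w7=1 w3=1 w2=1 w0=1 w4=0
t6.Δ4 w1=0 clk=1 w5=0 w6=1 w7=1 w3=1 w2=1 w0=1 w4=0
t6.Δ5 w1=0 clk=1 w5=0 w6=0 w7=1 w3=1 w2=1 w0=1 w4=0
t7.Δ0 w1=0 clk=1 w5=0 w6=0 w7=1 w3=1 w2=1 w0=1 w4=0
t7.Δ1 w1=0 clk=0 w5=0 w6=0 w7=1 w3=1 w2=1 w0=1 w4=0
t8.Δ0 w1=0 clk=0 w5=0 w6=0 w7=1 w3=1 w2=1 w0=1 w4=0
t8.Δ1 w1=0 clk=1 w5=0 w6=0 w7=1 w3=1 w2=1 w0=1 w4=0
t8.Δ2 w1=0 clk=1 w5=0 w6=0 w7=1 w3=1 w2=1 w0=0 w4=0
t8.Δ3 w1=0 clk=1 w5=0 w6=0 w7=1 w3=1 w2=0 w0=0 w4=0
t8.Δ4 w1=0 clk=1 w5=1 w6=0 w7=1 w3=1 w2=0 w0=0 w4=0
t8.Δ5 w1=0 clk=1 w5=1 w6=1 w7=1 w3=1 w2=0 w0=0 w4=0
t9.Δ0 w1=0 clk=1 w5=1 w6=1 w7=1 w3=1 w2=0 w0=0 w4=0
t9.Δ1 w1=0 clk=0 w5=1 w6=1 w7=1 w3=1 w2=0 w0=0 w4=0
t10.Δ0 w1=0 clk=0 w5=1 w6=1 w7=1 w3=1 w2=0 w0=0 w4=0
t10.Δ1 w1=0 clk=1 w5=1 w6=1 w7=1 w3=1 w2=0 w0=0 w4=0
t10.Δ2 w1=0 clk=1 w5=1 w6=1 w7=1 w3=1 w2=0 w0=1 w4=0
t10.Δ3 w1=0 clk=1 w5=1 w6=1 w7=1 w3=1 w2=1 w0=1 w4=0
t10.Δ4 w1=0 clk=1 w5=0 w6=1 w7=1 w3=1 w2=1 w0=1 w4=0
t10.Δ5 w1=0 clk=1 w5=0 w6=0 w7=1 w3=1 w2=1 w0=1 w4=0
t11.Δ0 w1=0 clk=1 w5=0 w6=0 w7=1 w3=1 w2=1 w0=1 w4=0
t11.Δ1 w1=0 clk=0 w5=0 w6=0 w7=1 w3=1 w2=1 w0=1 w4=0
t12.Δ0 w1=0 clk=0 w5=0 w6=0 w7=1 w3=1 w2=1 w0=1 w4=0
t12.Δ1 w1=0 clk=1 w5=0 w6=0 w7=1 w3=1 w2=1 w0=1 w4=0
t12.Δ2 w1=0 clk=1 w5=0 w6=0 w7=1 w3=1 w2=1 w0=0 w4=0
t12.Δ3 w1=0 clk=1 w5=0 w6=0 w7=1 w3=1 w2=0 w0=0 w4=0
t12.Δ4 w1=0 clk=1 w5=1 w6=0 w7=1 w3=1 w2=0 w0=0 w4=0
t12.Δ5 w1=0 clk=1 w5=1 w6=1 w7=1 w3=1 w2=0 w0=0 w4=0
t13.Δ0 w1=0 clk=1 w5=1 w6=1 w7=1 w3=1 w2=0 w0=0 w4=0
t13.Δ1 w1=0 clk=0 w5=1 w6=1 w7=1 w3=1 w2=0 w0=0 w4=0
t14.Δ0 w1=0 clk=0 w5=1 w6=1 w7=1 w3=1 w2=0 w0=0 w4=0
t14.Δ1 w1=0 clk=1 w5=1 w6=1 w7=1 w3=1 w2=0 w0=0 w4=0
t14.Δ2 w1=0 clk=1 w5=1 w6=1 w7=1 w3=1 w2=0 w0=1 w4=0
t14.Δ3 w1=0 clk=1 w5=1 w6=1 w7=1 w3=1 w2=1 w0=1 w4=0
t14.Δ4 w1=0 clk=1 w5=0 w6=1 w7=1 w3=1 w2=1 w0=1 w4=0
t14.Δ5 w1=0 clk=1 w5=0 w6=0 w7=1 w3=1 w2=1 w0=1 w4=0
t15.Δ0 w1=0 clk=1 w5=0 w6=0 w7=1 w3=1 w2=1 w0=1 w4=0
t15.Δ1 w1=0 clk=0 w5=0 w6=0 w7=1 w3=1 w2=1 w0=1 w4=0
t16.Δ0 w1=0 clk=0 w5=0 w6=0 w7=1 w3=1 w2=1 w0=1 w4=0
t16.Δ1 w1=0 clk=1 w5=0 w6=0 w7=1 w3=1 w2=1 w0=1 w4=0
t16.Δ2 w1=0 clk=1 w5=0 w6=0 w7=1 w3=1 w2=1 w0=0 w4=0
t16.Δ3 w1=0 clk=1 w5=0 w6=0 w7=1 w3=1 w2=0 w0=0 w4=0
t16.Δ4 w1=0 clk=1 w5=1 w6=0 w7=1 w3=1 w2=0 w0=0 w4=0
t16.Δ5 w1=0 clk=1 w5=1 w6=1 w7=1 w3=1 w2=0 w0=0 w4=0
t17.Δ0 w1=0 clk=1 w5=1 w6=1 w7=1 w3=1 w2=0 w0=0 w4=0
t17.Δ1 w1=0 clk=0 w5=1 w6=1 w7=1 w3=1 w2=0 w0=0 w4=0
t18.Δ0 w1=0 clk=0 w5=1 w6=1 w7=1 w3=1 w2=0 w0=0 w4=0
t18.Δ1 w1=0 clk=1 w5=1 w6=1 w7=1 w3=1 w2=0 w0=0 w4=0
t18.Δ2 w1=0 clk=1 w5=1 w6=1 w7=1 w3=1 w2=0 w0=1 w4=0
t18.Δ3 w1=0 clk=1 w5=1 w6=1 w7=1 w3=1 w2=1 w0=1 w4=0
t18.Δ4 w1=0 clk=1 w5=0 w6=1 w7=1 w3=1 w2=1 w0=1 w4=0
t18.Δ5 w1=0 clk=1 w5=0 w6=0 w7=1 w3=1 w2=1 w0=1 w4=0
t19.Δ0 w1=0 clk=1 w5=0 w6=0 w7=1 w3=1 w2=1 w0=1 w4=0
t19.Δ1 w1=0 clk=0 w5=0 w6=0 w7=1 w3=1 w2=1 w0=1 w4=0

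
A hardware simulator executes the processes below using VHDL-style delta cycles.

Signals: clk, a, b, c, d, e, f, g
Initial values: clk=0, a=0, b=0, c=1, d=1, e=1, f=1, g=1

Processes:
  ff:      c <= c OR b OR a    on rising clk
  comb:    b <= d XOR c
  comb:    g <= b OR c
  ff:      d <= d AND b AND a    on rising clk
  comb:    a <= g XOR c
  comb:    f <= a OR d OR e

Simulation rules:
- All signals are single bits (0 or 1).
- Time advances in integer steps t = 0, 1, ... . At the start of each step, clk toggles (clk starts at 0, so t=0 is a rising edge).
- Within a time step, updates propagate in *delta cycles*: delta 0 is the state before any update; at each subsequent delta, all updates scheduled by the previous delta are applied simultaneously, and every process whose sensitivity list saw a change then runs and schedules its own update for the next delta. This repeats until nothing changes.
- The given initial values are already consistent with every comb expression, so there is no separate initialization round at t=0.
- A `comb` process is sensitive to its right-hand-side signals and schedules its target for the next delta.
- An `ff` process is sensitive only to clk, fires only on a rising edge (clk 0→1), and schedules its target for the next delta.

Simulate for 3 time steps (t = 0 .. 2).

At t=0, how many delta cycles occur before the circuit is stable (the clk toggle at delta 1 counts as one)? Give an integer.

t=0 Δ0: c=1 clk=0 e=1 a=0 d=1 f=1 g=1 b=0
  Δ1: clk:0→1
  Δ2: d:1→0
  Δ3: b:0→1
  (3Δ to stable)
t=1 Δ0: c=1 clk=1 e=1 a=0 d=0 f=1 g=1 b=1
  Δ1: clk:1→0
  (1Δ to stable)
t=2 Δ0: c=1 clk=0 e=1 a=0 d=0 f=1 g=1 b=1
  Δ1: clk:0→1
  (1Δ to stable)

3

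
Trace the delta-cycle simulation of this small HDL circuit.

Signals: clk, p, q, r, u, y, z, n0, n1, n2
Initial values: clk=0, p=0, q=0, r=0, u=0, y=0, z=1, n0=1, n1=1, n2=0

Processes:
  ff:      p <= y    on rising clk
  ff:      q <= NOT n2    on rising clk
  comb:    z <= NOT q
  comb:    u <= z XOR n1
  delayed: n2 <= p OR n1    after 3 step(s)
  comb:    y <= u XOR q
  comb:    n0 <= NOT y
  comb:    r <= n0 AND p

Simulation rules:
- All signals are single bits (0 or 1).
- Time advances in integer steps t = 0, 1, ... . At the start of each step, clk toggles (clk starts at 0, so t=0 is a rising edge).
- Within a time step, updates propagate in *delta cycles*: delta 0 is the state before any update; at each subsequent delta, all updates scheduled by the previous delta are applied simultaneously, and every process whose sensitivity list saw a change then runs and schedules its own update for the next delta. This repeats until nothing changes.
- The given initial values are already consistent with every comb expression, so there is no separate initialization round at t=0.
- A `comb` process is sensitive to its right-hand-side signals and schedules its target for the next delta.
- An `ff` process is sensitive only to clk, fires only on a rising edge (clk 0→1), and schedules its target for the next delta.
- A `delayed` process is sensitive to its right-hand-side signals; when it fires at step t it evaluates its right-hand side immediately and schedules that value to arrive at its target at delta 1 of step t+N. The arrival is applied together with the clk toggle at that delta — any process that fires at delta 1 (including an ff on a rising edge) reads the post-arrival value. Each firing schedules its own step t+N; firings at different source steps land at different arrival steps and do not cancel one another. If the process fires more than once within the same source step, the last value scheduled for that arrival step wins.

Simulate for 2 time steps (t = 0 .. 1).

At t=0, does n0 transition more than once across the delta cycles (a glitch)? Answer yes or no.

[bits: q,r,n1,n2,clk,n0,u,y,z,p]
t=0: Δ0=0010010010 Δ1=0010110010 Δ2=1010110010 Δ3=1010110100 Δ4=1010101100 Δ5=1010101000 Δ6=1010111000 | 6Δ
t=1: Δ0=1010111000 Δ1=1010011000 | 1Δ

yes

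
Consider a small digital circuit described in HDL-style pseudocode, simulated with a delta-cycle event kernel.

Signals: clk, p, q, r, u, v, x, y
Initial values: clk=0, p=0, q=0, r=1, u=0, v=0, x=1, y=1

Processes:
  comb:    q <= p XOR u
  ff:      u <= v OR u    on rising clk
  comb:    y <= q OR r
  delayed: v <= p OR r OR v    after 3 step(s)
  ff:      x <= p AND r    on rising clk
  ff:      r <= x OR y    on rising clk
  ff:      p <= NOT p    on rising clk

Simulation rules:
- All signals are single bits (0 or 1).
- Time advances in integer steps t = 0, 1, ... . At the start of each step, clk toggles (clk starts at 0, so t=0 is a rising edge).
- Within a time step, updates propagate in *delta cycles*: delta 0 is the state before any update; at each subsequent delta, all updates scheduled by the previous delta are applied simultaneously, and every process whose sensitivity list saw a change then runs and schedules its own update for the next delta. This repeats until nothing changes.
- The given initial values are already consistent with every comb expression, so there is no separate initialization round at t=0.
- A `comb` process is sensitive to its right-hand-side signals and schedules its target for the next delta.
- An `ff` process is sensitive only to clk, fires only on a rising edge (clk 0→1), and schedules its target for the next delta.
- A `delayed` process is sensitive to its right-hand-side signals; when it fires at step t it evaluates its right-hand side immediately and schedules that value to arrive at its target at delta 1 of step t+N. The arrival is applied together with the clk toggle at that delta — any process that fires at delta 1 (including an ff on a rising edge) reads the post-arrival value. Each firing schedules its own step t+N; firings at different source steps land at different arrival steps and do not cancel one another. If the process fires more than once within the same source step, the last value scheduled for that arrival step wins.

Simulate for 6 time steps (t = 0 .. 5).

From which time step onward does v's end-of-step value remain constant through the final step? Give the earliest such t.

[bits: p,r,x,u,y,clk,v,q]
t=0: Δ0=01101000 Δ1=01101100 Δ2=11001100 Δ3=11001101 | 3Δ
t=1: Δ0=11001101 Δ1=11001001 | 1Δ
t=2: Δ0=11001001 Δ1=11001101 Δ2=01101101 Δ3=01101100 | 3Δ
t=3: Δ0=01101100 Δ1=01101010 | 1Δ
t=4: Δ0=01101010 Δ1=01101110 Δ2=11011110 | 2Δ
t=5: Δ0=11011110 Δ1=11011010 | 1Δ

3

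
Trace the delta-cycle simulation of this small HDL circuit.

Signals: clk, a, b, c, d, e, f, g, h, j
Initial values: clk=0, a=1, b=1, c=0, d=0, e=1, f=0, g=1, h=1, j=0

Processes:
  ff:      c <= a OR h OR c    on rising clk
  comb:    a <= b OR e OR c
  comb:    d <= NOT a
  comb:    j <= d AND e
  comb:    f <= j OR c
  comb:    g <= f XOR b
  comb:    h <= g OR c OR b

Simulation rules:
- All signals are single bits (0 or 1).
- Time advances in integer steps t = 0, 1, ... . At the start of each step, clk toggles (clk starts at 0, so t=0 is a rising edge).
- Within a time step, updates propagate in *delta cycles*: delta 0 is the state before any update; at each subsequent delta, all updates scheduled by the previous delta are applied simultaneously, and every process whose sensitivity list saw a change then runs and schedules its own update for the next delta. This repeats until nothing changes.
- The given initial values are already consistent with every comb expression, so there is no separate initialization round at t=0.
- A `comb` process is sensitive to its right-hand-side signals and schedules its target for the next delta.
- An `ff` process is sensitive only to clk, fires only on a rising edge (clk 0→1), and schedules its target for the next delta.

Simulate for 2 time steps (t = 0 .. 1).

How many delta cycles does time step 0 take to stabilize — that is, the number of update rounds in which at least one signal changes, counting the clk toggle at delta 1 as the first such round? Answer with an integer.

4

t=0 Δ0: clk=0 j=0 h=1 f=0 a=1 c=0 b=1 e=1 g=1 d=0
  Δ1: clk:0→1
  Δ2: c:0→1
  Δ3: f:0→1
  Δ4: g:1→0
  (4Δ to stable)
t=1 Δ0: clk=1 j=0 h=1 f=1 a=1 c=1 b=1 e=1 g=0 d=0
  Δ1: clk:1→0
  (1Δ to stable)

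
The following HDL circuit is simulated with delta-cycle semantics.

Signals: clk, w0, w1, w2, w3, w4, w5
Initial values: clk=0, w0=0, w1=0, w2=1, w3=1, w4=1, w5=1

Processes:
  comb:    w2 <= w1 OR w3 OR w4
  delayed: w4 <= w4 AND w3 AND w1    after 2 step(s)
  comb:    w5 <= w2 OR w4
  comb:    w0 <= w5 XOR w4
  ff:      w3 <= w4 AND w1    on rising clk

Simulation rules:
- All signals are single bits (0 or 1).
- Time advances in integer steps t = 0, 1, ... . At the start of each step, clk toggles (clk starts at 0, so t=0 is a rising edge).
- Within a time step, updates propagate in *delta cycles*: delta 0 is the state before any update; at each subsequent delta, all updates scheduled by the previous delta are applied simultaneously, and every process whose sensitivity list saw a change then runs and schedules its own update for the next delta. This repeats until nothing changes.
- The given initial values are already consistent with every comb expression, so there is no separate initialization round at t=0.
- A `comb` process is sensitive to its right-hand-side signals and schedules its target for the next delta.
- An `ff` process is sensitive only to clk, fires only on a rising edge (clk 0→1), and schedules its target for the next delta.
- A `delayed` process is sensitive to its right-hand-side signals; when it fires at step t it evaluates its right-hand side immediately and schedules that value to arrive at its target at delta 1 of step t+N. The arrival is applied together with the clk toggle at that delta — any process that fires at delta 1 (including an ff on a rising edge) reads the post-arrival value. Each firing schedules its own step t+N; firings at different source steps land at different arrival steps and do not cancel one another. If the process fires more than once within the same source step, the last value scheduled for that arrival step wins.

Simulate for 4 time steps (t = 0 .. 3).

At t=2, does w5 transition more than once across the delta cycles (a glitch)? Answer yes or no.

no

t0.Δ0 w5=1 w2=1 clk=0 w3=1 w4=1 w0=0 w1=0
t0.Δ1 w5=1 w2=1 clk=1 w3=1 w4=1 w0=0 w1=0
t0.Δ2 w5=1 w2=1 clk=1 w3=0 w4=1 w0=0 w1=0
t1.Δ0 w5=1 w2=1 clk=1 w3=0 w4=1 w0=0 w1=0
t1.Δ1 w5=1 w2=1 clk=0 w3=0 w4=1 w0=0 w1=0
t2.Δ0 w5=1 w2=1 clk=0 w3=0 w4=1 w0=0 w1=0
t2.Δ1 w5=1 w2=1 clk=1 w3=0 w4=0 w0=0 w1=0
t2.Δ2 w5=1 w2=0 clk=1 w3=0 w4=0 w0=1 w1=0
t2.Δ3 w5=0 w2=0 clk=1 w3=0 w4=0 w0=1 w1=0
t2.Δ4 w5=0 w2=0 clk=1 w3=0 w4=0 w0=0 w1=0
t3.Δ0 w5=0 w2=0 clk=1 w3=0 w4=0 w0=0 w1=0
t3.Δ1 w5=0 w2=0 clk=0 w3=0 w4=0 w0=0 w1=0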